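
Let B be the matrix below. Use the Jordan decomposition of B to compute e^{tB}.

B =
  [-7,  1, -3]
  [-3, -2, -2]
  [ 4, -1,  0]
e^{tB} =
  [t^2*exp(-3*t)/2 - 4*t*exp(-3*t) + exp(-3*t), t*exp(-3*t), t^2*exp(-3*t)/2 - 3*t*exp(-3*t)]
  [t^2*exp(-3*t)/2 - 3*t*exp(-3*t), t*exp(-3*t) + exp(-3*t), t^2*exp(-3*t)/2 - 2*t*exp(-3*t)]
  [-t^2*exp(-3*t)/2 + 4*t*exp(-3*t), -t*exp(-3*t), -t^2*exp(-3*t)/2 + 3*t*exp(-3*t) + exp(-3*t)]

Strategy: write B = P · J · P⁻¹ where J is a Jordan canonical form, so e^{tB} = P · e^{tJ} · P⁻¹, and e^{tJ} can be computed block-by-block.

B has Jordan form
J =
  [-3,  1,  0]
  [ 0, -3,  1]
  [ 0,  0, -3]
(up to reordering of blocks).

Per-block formulas:
  For a 3×3 Jordan block J_3(-3): exp(t · J_3(-3)) = e^(-3t)·(I + t·N + (t^2/2)·N^2), where N is the 3×3 nilpotent shift.

After assembling e^{tJ} and conjugating by P, we get:

e^{tB} =
  [t^2*exp(-3*t)/2 - 4*t*exp(-3*t) + exp(-3*t), t*exp(-3*t), t^2*exp(-3*t)/2 - 3*t*exp(-3*t)]
  [t^2*exp(-3*t)/2 - 3*t*exp(-3*t), t*exp(-3*t) + exp(-3*t), t^2*exp(-3*t)/2 - 2*t*exp(-3*t)]
  [-t^2*exp(-3*t)/2 + 4*t*exp(-3*t), -t*exp(-3*t), -t^2*exp(-3*t)/2 + 3*t*exp(-3*t) + exp(-3*t)]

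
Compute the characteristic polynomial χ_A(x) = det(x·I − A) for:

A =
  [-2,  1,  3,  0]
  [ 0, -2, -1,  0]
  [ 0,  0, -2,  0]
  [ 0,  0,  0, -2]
x^4 + 8*x^3 + 24*x^2 + 32*x + 16

Expanding det(x·I − A) (e.g. by cofactor expansion or by noting that A is similar to its Jordan form J, which has the same characteristic polynomial as A) gives
  χ_A(x) = x^4 + 8*x^3 + 24*x^2 + 32*x + 16
which factors as (x + 2)^4. The eigenvalues (with algebraic multiplicities) are λ = -2 with multiplicity 4.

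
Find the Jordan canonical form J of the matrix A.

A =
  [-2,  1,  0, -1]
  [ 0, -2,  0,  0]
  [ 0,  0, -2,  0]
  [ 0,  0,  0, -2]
J_2(-2) ⊕ J_1(-2) ⊕ J_1(-2)

The characteristic polynomial is
  det(x·I − A) = x^4 + 8*x^3 + 24*x^2 + 32*x + 16 = (x + 2)^4

Eigenvalues and multiplicities (the geometric multiplicity of λ is n − rank(A − λI), which equals the number of Jordan blocks for λ):
  λ = -2: algebraic multiplicity = 4, geometric multiplicity = 3

Determining the block sizes for each eigenvalue:
  λ = -2: 3 blocks summing to 4 forces exactly one block of size 2 and the rest size 1 → block sizes [2, 1, 1]

Assembling the blocks gives a Jordan form
J =
  [-2,  1,  0,  0]
  [ 0, -2,  0,  0]
  [ 0,  0, -2,  0]
  [ 0,  0,  0, -2]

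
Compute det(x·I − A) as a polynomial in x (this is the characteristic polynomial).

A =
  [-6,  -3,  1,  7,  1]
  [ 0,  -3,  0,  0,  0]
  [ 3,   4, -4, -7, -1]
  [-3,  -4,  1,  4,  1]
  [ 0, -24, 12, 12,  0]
x^5 + 9*x^4 + 27*x^3 + 27*x^2

Expanding det(x·I − A) (e.g. by cofactor expansion or by noting that A is similar to its Jordan form J, which has the same characteristic polynomial as A) gives
  χ_A(x) = x^5 + 9*x^4 + 27*x^3 + 27*x^2
which factors as x^2*(x + 3)^3. The eigenvalues (with algebraic multiplicities) are λ = -3 with multiplicity 3, λ = 0 with multiplicity 2.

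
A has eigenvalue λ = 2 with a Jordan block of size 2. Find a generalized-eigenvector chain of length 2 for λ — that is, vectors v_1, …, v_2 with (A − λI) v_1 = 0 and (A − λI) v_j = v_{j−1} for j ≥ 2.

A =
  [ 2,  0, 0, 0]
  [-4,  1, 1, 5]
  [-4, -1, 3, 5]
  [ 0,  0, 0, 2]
A Jordan chain for λ = 2 of length 2:
v_1 = (0, -4, -4, 0)ᵀ
v_2 = (1, 0, 0, 0)ᵀ

Let N = A − (2)·I. We want v_2 with N^2 v_2 = 0 but N^1 v_2 ≠ 0; then v_{j-1} := N · v_j for j = 2, …, 2.

Pick v_2 = (1, 0, 0, 0)ᵀ.
Then v_1 = N · v_2 = (0, -4, -4, 0)ᵀ.

Sanity check: (A − (2)·I) v_1 = (0, 0, 0, 0)ᵀ = 0. ✓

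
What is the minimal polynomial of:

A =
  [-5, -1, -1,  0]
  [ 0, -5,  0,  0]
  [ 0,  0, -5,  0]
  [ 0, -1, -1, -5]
x^2 + 10*x + 25

The characteristic polynomial is χ_A(x) = (x + 5)^4, so the eigenvalues are known. The minimal polynomial is
  m_A(x) = Π_λ (x − λ)^{k_λ}
where k_λ is the size of the *largest* Jordan block for λ (equivalently, the smallest k with (A − λI)^k v = 0 for every generalised eigenvector v of λ).

  λ = -5: largest Jordan block has size 2, contributing (x + 5)^2

So m_A(x) = (x + 5)^2 = x^2 + 10*x + 25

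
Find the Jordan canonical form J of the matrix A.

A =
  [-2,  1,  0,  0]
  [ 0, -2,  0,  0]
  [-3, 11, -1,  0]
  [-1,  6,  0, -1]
J_2(-2) ⊕ J_1(-1) ⊕ J_1(-1)

The characteristic polynomial is
  det(x·I − A) = x^4 + 6*x^3 + 13*x^2 + 12*x + 4 = (x + 1)^2*(x + 2)^2

Eigenvalues and multiplicities (the geometric multiplicity of λ is n − rank(A − λI), which equals the number of Jordan blocks for λ):
  λ = -2: algebraic multiplicity = 2, geometric multiplicity = 1
  λ = -1: algebraic multiplicity = 2, geometric multiplicity = 2

Determining the block sizes for each eigenvalue:
  λ = -2: one block (gm = 1), so the single block has size am = 2 → block sizes [2]
  λ = -1: gm = am = 2, so every block has size 1 → block sizes [1, 1]

Assembling the blocks gives a Jordan form
J =
  [-2,  1,  0,  0]
  [ 0, -2,  0,  0]
  [ 0,  0, -1,  0]
  [ 0,  0,  0, -1]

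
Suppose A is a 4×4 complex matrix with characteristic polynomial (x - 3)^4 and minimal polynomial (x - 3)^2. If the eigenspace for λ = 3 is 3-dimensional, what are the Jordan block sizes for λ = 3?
Block sizes for λ = 3: [2, 1, 1]

Step 1 — from the characteristic polynomial, algebraic multiplicity of λ = 3 is 4. From dim ker(A − (3)·I) = 3, there are exactly 3 Jordan blocks for λ = 3.
Step 2 — from the minimal polynomial, the factor (x − 3)^2 tells us the largest block for λ = 3 has size 2.
Step 3 — with total size 4, 3 blocks, and largest block 2, the block sizes (in nonincreasing order) are [2, 1, 1].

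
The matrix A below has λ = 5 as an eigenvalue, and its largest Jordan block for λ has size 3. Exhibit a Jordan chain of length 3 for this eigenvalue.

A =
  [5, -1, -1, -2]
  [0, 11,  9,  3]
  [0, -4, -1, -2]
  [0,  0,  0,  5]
A Jordan chain for λ = 5 of length 3:
v_1 = (-2, 0, 0, 0)ᵀ
v_2 = (-1, 6, -4, 0)ᵀ
v_3 = (0, 1, 0, 0)ᵀ

Let N = A − (5)·I. We want v_3 with N^3 v_3 = 0 but N^2 v_3 ≠ 0; then v_{j-1} := N · v_j for j = 3, …, 2.

Pick v_3 = (0, 1, 0, 0)ᵀ.
Then v_2 = N · v_3 = (-1, 6, -4, 0)ᵀ.
Then v_1 = N · v_2 = (-2, 0, 0, 0)ᵀ.

Sanity check: (A − (5)·I) v_1 = (0, 0, 0, 0)ᵀ = 0. ✓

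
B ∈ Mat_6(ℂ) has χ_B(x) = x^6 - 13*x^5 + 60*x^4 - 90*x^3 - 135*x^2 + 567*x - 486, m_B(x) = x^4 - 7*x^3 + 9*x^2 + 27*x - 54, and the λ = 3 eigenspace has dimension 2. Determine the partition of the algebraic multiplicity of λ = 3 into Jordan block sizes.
Block sizes for λ = 3: [3, 2]

Step 1 — from the characteristic polynomial, algebraic multiplicity of λ = 3 is 5. From dim ker(B − (3)·I) = 2, there are exactly 2 Jordan blocks for λ = 3.
Step 2 — from the minimal polynomial, the factor (x − 3)^3 tells us the largest block for λ = 3 has size 3.
Step 3 — with total size 5, 2 blocks, and largest block 3, the block sizes (in nonincreasing order) are [3, 2].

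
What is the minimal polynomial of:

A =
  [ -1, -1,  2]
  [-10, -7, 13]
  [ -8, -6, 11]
x^3 - 3*x^2 + 3*x - 1

The characteristic polynomial is χ_A(x) = (x - 1)^3, so the eigenvalues are known. The minimal polynomial is
  m_A(x) = Π_λ (x − λ)^{k_λ}
where k_λ is the size of the *largest* Jordan block for λ (equivalently, the smallest k with (A − λI)^k v = 0 for every generalised eigenvector v of λ).

  λ = 1: largest Jordan block has size 3, contributing (x − 1)^3

So m_A(x) = (x - 1)^3 = x^3 - 3*x^2 + 3*x - 1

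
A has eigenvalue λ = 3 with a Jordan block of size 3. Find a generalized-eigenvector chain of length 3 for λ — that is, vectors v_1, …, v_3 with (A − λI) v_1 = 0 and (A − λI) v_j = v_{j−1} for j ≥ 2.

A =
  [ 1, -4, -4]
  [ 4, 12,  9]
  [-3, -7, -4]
A Jordan chain for λ = 3 of length 3:
v_1 = (0, 1, -1)ᵀ
v_2 = (-2, 4, -3)ᵀ
v_3 = (1, 0, 0)ᵀ

Let N = A − (3)·I. We want v_3 with N^3 v_3 = 0 but N^2 v_3 ≠ 0; then v_{j-1} := N · v_j for j = 3, …, 2.

Pick v_3 = (1, 0, 0)ᵀ.
Then v_2 = N · v_3 = (-2, 4, -3)ᵀ.
Then v_1 = N · v_2 = (0, 1, -1)ᵀ.

Sanity check: (A − (3)·I) v_1 = (0, 0, 0)ᵀ = 0. ✓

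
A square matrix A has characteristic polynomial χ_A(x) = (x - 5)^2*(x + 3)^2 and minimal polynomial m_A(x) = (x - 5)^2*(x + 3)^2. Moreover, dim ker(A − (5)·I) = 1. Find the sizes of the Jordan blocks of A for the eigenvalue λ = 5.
Block sizes for λ = 5: [2]

Step 1 — from the characteristic polynomial, algebraic multiplicity of λ = 5 is 2. From dim ker(A − (5)·I) = 1, there are exactly 1 Jordan blocks for λ = 5.
Step 2 — from the minimal polynomial, the factor (x − 5)^2 tells us the largest block for λ = 5 has size 2.
Step 3 — with total size 2, 1 blocks, and largest block 2, the block sizes (in nonincreasing order) are [2].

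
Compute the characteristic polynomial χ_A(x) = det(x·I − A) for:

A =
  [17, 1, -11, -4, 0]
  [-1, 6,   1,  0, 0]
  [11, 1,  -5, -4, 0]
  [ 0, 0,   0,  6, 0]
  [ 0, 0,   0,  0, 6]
x^5 - 30*x^4 + 360*x^3 - 2160*x^2 + 6480*x - 7776

Expanding det(x·I − A) (e.g. by cofactor expansion or by noting that A is similar to its Jordan form J, which has the same characteristic polynomial as A) gives
  χ_A(x) = x^5 - 30*x^4 + 360*x^3 - 2160*x^2 + 6480*x - 7776
which factors as (x - 6)^5. The eigenvalues (with algebraic multiplicities) are λ = 6 with multiplicity 5.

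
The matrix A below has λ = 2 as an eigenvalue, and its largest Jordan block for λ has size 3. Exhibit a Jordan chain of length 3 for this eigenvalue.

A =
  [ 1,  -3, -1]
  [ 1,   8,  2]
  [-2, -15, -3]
A Jordan chain for λ = 2 of length 3:
v_1 = (0, 1, -3)ᵀ
v_2 = (-1, 1, -2)ᵀ
v_3 = (1, 0, 0)ᵀ

Let N = A − (2)·I. We want v_3 with N^3 v_3 = 0 but N^2 v_3 ≠ 0; then v_{j-1} := N · v_j for j = 3, …, 2.

Pick v_3 = (1, 0, 0)ᵀ.
Then v_2 = N · v_3 = (-1, 1, -2)ᵀ.
Then v_1 = N · v_2 = (0, 1, -3)ᵀ.

Sanity check: (A − (2)·I) v_1 = (0, 0, 0)ᵀ = 0. ✓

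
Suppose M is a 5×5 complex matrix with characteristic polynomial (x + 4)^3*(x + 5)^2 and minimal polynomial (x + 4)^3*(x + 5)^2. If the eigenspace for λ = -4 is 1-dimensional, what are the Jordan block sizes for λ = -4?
Block sizes for λ = -4: [3]

Step 1 — from the characteristic polynomial, algebraic multiplicity of λ = -4 is 3. From dim ker(M − (-4)·I) = 1, there are exactly 1 Jordan blocks for λ = -4.
Step 2 — from the minimal polynomial, the factor (x + 4)^3 tells us the largest block for λ = -4 has size 3.
Step 3 — with total size 3, 1 blocks, and largest block 3, the block sizes (in nonincreasing order) are [3].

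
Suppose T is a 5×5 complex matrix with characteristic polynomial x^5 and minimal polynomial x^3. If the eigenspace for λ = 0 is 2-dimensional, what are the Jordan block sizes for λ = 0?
Block sizes for λ = 0: [3, 2]

Step 1 — from the characteristic polynomial, algebraic multiplicity of λ = 0 is 5. From dim ker(T − (0)·I) = 2, there are exactly 2 Jordan blocks for λ = 0.
Step 2 — from the minimal polynomial, the factor (x − 0)^3 tells us the largest block for λ = 0 has size 3.
Step 3 — with total size 5, 2 blocks, and largest block 3, the block sizes (in nonincreasing order) are [3, 2].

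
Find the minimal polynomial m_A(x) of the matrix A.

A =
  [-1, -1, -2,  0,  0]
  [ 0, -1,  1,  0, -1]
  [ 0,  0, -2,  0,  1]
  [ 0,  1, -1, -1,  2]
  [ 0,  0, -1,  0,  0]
x^3 + 3*x^2 + 3*x + 1

The characteristic polynomial is χ_A(x) = (x + 1)^5, so the eigenvalues are known. The minimal polynomial is
  m_A(x) = Π_λ (x − λ)^{k_λ}
where k_λ is the size of the *largest* Jordan block for λ (equivalently, the smallest k with (A − λI)^k v = 0 for every generalised eigenvector v of λ).

  λ = -1: largest Jordan block has size 3, contributing (x + 1)^3

So m_A(x) = (x + 1)^3 = x^3 + 3*x^2 + 3*x + 1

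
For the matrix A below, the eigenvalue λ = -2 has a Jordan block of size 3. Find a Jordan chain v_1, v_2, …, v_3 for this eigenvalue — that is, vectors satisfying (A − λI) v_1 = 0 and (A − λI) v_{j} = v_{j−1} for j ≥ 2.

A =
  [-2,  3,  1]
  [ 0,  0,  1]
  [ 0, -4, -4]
A Jordan chain for λ = -2 of length 3:
v_1 = (2, 0, 0)ᵀ
v_2 = (3, 2, -4)ᵀ
v_3 = (0, 1, 0)ᵀ

Let N = A − (-2)·I. We want v_3 with N^3 v_3 = 0 but N^2 v_3 ≠ 0; then v_{j-1} := N · v_j for j = 3, …, 2.

Pick v_3 = (0, 1, 0)ᵀ.
Then v_2 = N · v_3 = (3, 2, -4)ᵀ.
Then v_1 = N · v_2 = (2, 0, 0)ᵀ.

Sanity check: (A − (-2)·I) v_1 = (0, 0, 0)ᵀ = 0. ✓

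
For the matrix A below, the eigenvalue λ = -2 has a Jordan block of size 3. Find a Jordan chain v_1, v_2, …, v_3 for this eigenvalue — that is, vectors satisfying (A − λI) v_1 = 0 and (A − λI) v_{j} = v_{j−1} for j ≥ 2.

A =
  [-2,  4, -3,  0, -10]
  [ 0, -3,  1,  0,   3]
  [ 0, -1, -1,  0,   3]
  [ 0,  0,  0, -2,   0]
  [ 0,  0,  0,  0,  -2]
A Jordan chain for λ = -2 of length 3:
v_1 = (-1, 0, 0, 0, 0)ᵀ
v_2 = (4, -1, -1, 0, 0)ᵀ
v_3 = (0, 1, 0, 0, 0)ᵀ

Let N = A − (-2)·I. We want v_3 with N^3 v_3 = 0 but N^2 v_3 ≠ 0; then v_{j-1} := N · v_j for j = 3, …, 2.

Pick v_3 = (0, 1, 0, 0, 0)ᵀ.
Then v_2 = N · v_3 = (4, -1, -1, 0, 0)ᵀ.
Then v_1 = N · v_2 = (-1, 0, 0, 0, 0)ᵀ.

Sanity check: (A − (-2)·I) v_1 = (0, 0, 0, 0, 0)ᵀ = 0. ✓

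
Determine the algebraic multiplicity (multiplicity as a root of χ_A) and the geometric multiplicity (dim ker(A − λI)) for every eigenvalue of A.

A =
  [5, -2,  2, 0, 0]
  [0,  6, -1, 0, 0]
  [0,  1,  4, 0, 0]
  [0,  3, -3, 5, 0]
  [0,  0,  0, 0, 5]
λ = 5: alg = 5, geom = 4

Step 1 — factor the characteristic polynomial to read off the algebraic multiplicities:
  χ_A(x) = (x - 5)^5

Step 2 — compute geometric multiplicities via the rank-nullity identity g(λ) = n − rank(A − λI):
  rank(A − (5)·I) = 1, so dim ker(A − (5)·I) = n − 1 = 4

Summary:
  λ = 5: algebraic multiplicity = 5, geometric multiplicity = 4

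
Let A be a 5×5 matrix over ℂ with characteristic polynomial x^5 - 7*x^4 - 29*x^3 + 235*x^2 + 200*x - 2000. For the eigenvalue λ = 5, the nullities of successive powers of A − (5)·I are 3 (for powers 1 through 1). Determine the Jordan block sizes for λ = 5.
Block sizes for λ = 5: [1, 1, 1]

From the dimensions of kernels of powers, the number of Jordan blocks of size at least j is d_j − d_{j−1} where d_j = dim ker(N^j) (with d_0 = 0). Computing the differences gives [3].
The number of blocks of size exactly k is (#blocks of size ≥ k) − (#blocks of size ≥ k + 1), so the partition is: 3 block(s) of size 1.
In nonincreasing order the block sizes are [1, 1, 1].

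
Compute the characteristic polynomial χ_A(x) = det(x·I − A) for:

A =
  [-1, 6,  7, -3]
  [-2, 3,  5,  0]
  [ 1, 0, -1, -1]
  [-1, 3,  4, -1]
x^4

Expanding det(x·I − A) (e.g. by cofactor expansion or by noting that A is similar to its Jordan form J, which has the same characteristic polynomial as A) gives
  χ_A(x) = x^4
which factors as x^4. The eigenvalues (with algebraic multiplicities) are λ = 0 with multiplicity 4.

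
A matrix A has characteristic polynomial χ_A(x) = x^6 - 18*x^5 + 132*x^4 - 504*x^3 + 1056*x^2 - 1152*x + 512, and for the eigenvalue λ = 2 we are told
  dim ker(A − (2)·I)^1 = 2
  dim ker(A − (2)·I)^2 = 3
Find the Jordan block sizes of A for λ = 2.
Block sizes for λ = 2: [2, 1]

From the dimensions of kernels of powers, the number of Jordan blocks of size at least j is d_j − d_{j−1} where d_j = dim ker(N^j) (with d_0 = 0). Computing the differences gives [2, 1].
The number of blocks of size exactly k is (#blocks of size ≥ k) − (#blocks of size ≥ k + 1), so the partition is: 1 block(s) of size 1, 1 block(s) of size 2.
In nonincreasing order the block sizes are [2, 1].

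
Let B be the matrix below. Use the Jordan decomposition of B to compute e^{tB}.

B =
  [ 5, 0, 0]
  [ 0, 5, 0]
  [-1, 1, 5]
e^{tB} =
  [exp(5*t), 0, 0]
  [0, exp(5*t), 0]
  [-t*exp(5*t), t*exp(5*t), exp(5*t)]

Strategy: write B = P · J · P⁻¹ where J is a Jordan canonical form, so e^{tB} = P · e^{tJ} · P⁻¹, and e^{tJ} can be computed block-by-block.

B has Jordan form
J =
  [5, 1, 0]
  [0, 5, 0]
  [0, 0, 5]
(up to reordering of blocks).

Per-block formulas:
  For a 2×2 Jordan block J_2(5): exp(t · J_2(5)) = e^(5t)·(I + t·N), where N is the 2×2 nilpotent shift.
  For a 1×1 block at λ = 5: exp(t · [5]) = [e^(5t)].

After assembling e^{tJ} and conjugating by P, we get:

e^{tB} =
  [exp(5*t), 0, 0]
  [0, exp(5*t), 0]
  [-t*exp(5*t), t*exp(5*t), exp(5*t)]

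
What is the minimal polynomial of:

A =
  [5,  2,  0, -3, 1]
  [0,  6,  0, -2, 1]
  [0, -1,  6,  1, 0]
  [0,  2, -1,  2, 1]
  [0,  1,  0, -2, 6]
x^3 - 15*x^2 + 75*x - 125

The characteristic polynomial is χ_A(x) = (x - 5)^5, so the eigenvalues are known. The minimal polynomial is
  m_A(x) = Π_λ (x − λ)^{k_λ}
where k_λ is the size of the *largest* Jordan block for λ (equivalently, the smallest k with (A − λI)^k v = 0 for every generalised eigenvector v of λ).

  λ = 5: largest Jordan block has size 3, contributing (x − 5)^3

So m_A(x) = (x - 5)^3 = x^3 - 15*x^2 + 75*x - 125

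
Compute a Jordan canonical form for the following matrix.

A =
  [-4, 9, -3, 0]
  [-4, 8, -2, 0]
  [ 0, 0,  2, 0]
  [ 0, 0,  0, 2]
J_2(2) ⊕ J_1(2) ⊕ J_1(2)

The characteristic polynomial is
  det(x·I − A) = x^4 - 8*x^3 + 24*x^2 - 32*x + 16 = (x - 2)^4

Eigenvalues and multiplicities (the geometric multiplicity of λ is n − rank(A − λI), which equals the number of Jordan blocks for λ):
  λ = 2: algebraic multiplicity = 4, geometric multiplicity = 3

Determining the block sizes for each eigenvalue:
  λ = 2: 3 blocks summing to 4 forces exactly one block of size 2 and the rest size 1 → block sizes [2, 1, 1]

Assembling the blocks gives a Jordan form
J =
  [2, 1, 0, 0]
  [0, 2, 0, 0]
  [0, 0, 2, 0]
  [0, 0, 0, 2]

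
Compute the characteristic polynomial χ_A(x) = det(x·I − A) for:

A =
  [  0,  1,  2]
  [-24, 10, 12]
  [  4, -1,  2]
x^3 - 12*x^2 + 48*x - 64

Expanding det(x·I − A) (e.g. by cofactor expansion or by noting that A is similar to its Jordan form J, which has the same characteristic polynomial as A) gives
  χ_A(x) = x^3 - 12*x^2 + 48*x - 64
which factors as (x - 4)^3. The eigenvalues (with algebraic multiplicities) are λ = 4 with multiplicity 3.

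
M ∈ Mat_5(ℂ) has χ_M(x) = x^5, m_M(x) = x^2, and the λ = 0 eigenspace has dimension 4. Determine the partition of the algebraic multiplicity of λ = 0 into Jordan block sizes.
Block sizes for λ = 0: [2, 1, 1, 1]

Step 1 — from the characteristic polynomial, algebraic multiplicity of λ = 0 is 5. From dim ker(M − (0)·I) = 4, there are exactly 4 Jordan blocks for λ = 0.
Step 2 — from the minimal polynomial, the factor (x − 0)^2 tells us the largest block for λ = 0 has size 2.
Step 3 — with total size 5, 4 blocks, and largest block 2, the block sizes (in nonincreasing order) are [2, 1, 1, 1].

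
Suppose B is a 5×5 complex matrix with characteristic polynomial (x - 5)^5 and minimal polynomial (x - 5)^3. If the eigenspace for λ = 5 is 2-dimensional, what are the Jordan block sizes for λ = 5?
Block sizes for λ = 5: [3, 2]

Step 1 — from the characteristic polynomial, algebraic multiplicity of λ = 5 is 5. From dim ker(B − (5)·I) = 2, there are exactly 2 Jordan blocks for λ = 5.
Step 2 — from the minimal polynomial, the factor (x − 5)^3 tells us the largest block for λ = 5 has size 3.
Step 3 — with total size 5, 2 blocks, and largest block 3, the block sizes (in nonincreasing order) are [3, 2].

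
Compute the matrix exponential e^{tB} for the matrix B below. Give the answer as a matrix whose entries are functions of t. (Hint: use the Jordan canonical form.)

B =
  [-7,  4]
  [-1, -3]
e^{tB} =
  [-2*t*exp(-5*t) + exp(-5*t), 4*t*exp(-5*t)]
  [-t*exp(-5*t), 2*t*exp(-5*t) + exp(-5*t)]

Strategy: write B = P · J · P⁻¹ where J is a Jordan canonical form, so e^{tB} = P · e^{tJ} · P⁻¹, and e^{tJ} can be computed block-by-block.

B has Jordan form
J =
  [-5,  1]
  [ 0, -5]
(up to reordering of blocks).

Per-block formulas:
  For a 2×2 Jordan block J_2(-5): exp(t · J_2(-5)) = e^(-5t)·(I + t·N), where N is the 2×2 nilpotent shift.

After assembling e^{tJ} and conjugating by P, we get:

e^{tB} =
  [-2*t*exp(-5*t) + exp(-5*t), 4*t*exp(-5*t)]
  [-t*exp(-5*t), 2*t*exp(-5*t) + exp(-5*t)]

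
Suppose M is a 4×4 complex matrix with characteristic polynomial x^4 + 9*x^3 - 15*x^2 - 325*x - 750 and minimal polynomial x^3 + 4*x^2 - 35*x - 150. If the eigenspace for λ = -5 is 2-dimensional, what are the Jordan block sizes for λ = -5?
Block sizes for λ = -5: [2, 1]

Step 1 — from the characteristic polynomial, algebraic multiplicity of λ = -5 is 3. From dim ker(M − (-5)·I) = 2, there are exactly 2 Jordan blocks for λ = -5.
Step 2 — from the minimal polynomial, the factor (x + 5)^2 tells us the largest block for λ = -5 has size 2.
Step 3 — with total size 3, 2 blocks, and largest block 2, the block sizes (in nonincreasing order) are [2, 1].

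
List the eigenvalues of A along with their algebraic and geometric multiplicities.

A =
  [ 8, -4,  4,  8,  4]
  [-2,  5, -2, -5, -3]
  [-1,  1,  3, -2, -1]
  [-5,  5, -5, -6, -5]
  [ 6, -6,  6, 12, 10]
λ = 4: alg = 5, geom = 3

Step 1 — factor the characteristic polynomial to read off the algebraic multiplicities:
  χ_A(x) = (x - 4)^5

Step 2 — compute geometric multiplicities via the rank-nullity identity g(λ) = n − rank(A − λI):
  rank(A − (4)·I) = 2, so dim ker(A − (4)·I) = n − 2 = 3

Summary:
  λ = 4: algebraic multiplicity = 5, geometric multiplicity = 3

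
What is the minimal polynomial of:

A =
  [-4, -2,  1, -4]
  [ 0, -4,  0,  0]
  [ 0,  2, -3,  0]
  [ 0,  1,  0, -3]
x^2 + 7*x + 12

The characteristic polynomial is χ_A(x) = (x + 3)^2*(x + 4)^2, so the eigenvalues are known. The minimal polynomial is
  m_A(x) = Π_λ (x − λ)^{k_λ}
where k_λ is the size of the *largest* Jordan block for λ (equivalently, the smallest k with (A − λI)^k v = 0 for every generalised eigenvector v of λ).

  λ = -4: largest Jordan block has size 1, contributing (x + 4)
  λ = -3: largest Jordan block has size 1, contributing (x + 3)

So m_A(x) = (x + 3)*(x + 4) = x^2 + 7*x + 12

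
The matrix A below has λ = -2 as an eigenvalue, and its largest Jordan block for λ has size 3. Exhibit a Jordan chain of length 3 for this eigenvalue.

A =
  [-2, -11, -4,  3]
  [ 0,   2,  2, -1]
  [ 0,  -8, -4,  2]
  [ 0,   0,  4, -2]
A Jordan chain for λ = -2 of length 3:
v_1 = (-4, 0, 0, 0)ᵀ
v_2 = (5, -4, 0, -16)ᵀ
v_3 = (0, 1, -4, 0)ᵀ

Let N = A − (-2)·I. We want v_3 with N^3 v_3 = 0 but N^2 v_3 ≠ 0; then v_{j-1} := N · v_j for j = 3, …, 2.

Pick v_3 = (0, 1, -4, 0)ᵀ.
Then v_2 = N · v_3 = (5, -4, 0, -16)ᵀ.
Then v_1 = N · v_2 = (-4, 0, 0, 0)ᵀ.

Sanity check: (A − (-2)·I) v_1 = (0, 0, 0, 0)ᵀ = 0. ✓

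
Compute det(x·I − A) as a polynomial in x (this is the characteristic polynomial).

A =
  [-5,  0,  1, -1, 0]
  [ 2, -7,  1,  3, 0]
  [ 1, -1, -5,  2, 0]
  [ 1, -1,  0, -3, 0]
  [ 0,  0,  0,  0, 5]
x^5 + 15*x^4 + 50*x^3 - 250*x^2 - 1875*x - 3125

Expanding det(x·I − A) (e.g. by cofactor expansion or by noting that A is similar to its Jordan form J, which has the same characteristic polynomial as A) gives
  χ_A(x) = x^5 + 15*x^4 + 50*x^3 - 250*x^2 - 1875*x - 3125
which factors as (x - 5)*(x + 5)^4. The eigenvalues (with algebraic multiplicities) are λ = -5 with multiplicity 4, λ = 5 with multiplicity 1.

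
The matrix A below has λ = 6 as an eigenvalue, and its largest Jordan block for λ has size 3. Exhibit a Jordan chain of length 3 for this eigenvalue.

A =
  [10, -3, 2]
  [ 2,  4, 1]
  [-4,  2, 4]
A Jordan chain for λ = 6 of length 3:
v_1 = (2, 0, -4)ᵀ
v_2 = (4, 2, -4)ᵀ
v_3 = (1, 0, 0)ᵀ

Let N = A − (6)·I. We want v_3 with N^3 v_3 = 0 but N^2 v_3 ≠ 0; then v_{j-1} := N · v_j for j = 3, …, 2.

Pick v_3 = (1, 0, 0)ᵀ.
Then v_2 = N · v_3 = (4, 2, -4)ᵀ.
Then v_1 = N · v_2 = (2, 0, -4)ᵀ.

Sanity check: (A − (6)·I) v_1 = (0, 0, 0)ᵀ = 0. ✓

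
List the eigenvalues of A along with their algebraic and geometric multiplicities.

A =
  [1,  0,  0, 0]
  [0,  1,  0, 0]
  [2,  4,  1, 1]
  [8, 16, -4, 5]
λ = 1: alg = 2, geom = 2; λ = 3: alg = 2, geom = 1

Step 1 — factor the characteristic polynomial to read off the algebraic multiplicities:
  χ_A(x) = (x - 3)^2*(x - 1)^2

Step 2 — compute geometric multiplicities via the rank-nullity identity g(λ) = n − rank(A − λI):
  rank(A − (1)·I) = 2, so dim ker(A − (1)·I) = n − 2 = 2
  rank(A − (3)·I) = 3, so dim ker(A − (3)·I) = n − 3 = 1

Summary:
  λ = 1: algebraic multiplicity = 2, geometric multiplicity = 2
  λ = 3: algebraic multiplicity = 2, geometric multiplicity = 1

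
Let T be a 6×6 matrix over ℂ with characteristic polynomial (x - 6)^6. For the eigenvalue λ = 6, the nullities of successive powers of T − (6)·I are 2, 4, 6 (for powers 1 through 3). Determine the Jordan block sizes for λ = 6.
Block sizes for λ = 6: [3, 3]

From the dimensions of kernels of powers, the number of Jordan blocks of size at least j is d_j − d_{j−1} where d_j = dim ker(N^j) (with d_0 = 0). Computing the differences gives [2, 2, 2].
The number of blocks of size exactly k is (#blocks of size ≥ k) − (#blocks of size ≥ k + 1), so the partition is: 2 block(s) of size 3.
In nonincreasing order the block sizes are [3, 3].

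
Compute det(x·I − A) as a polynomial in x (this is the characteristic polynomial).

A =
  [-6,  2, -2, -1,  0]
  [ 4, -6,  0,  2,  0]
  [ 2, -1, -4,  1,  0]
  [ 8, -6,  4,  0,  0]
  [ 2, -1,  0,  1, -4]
x^5 + 20*x^4 + 160*x^3 + 640*x^2 + 1280*x + 1024

Expanding det(x·I − A) (e.g. by cofactor expansion or by noting that A is similar to its Jordan form J, which has the same characteristic polynomial as A) gives
  χ_A(x) = x^5 + 20*x^4 + 160*x^3 + 640*x^2 + 1280*x + 1024
which factors as (x + 4)^5. The eigenvalues (with algebraic multiplicities) are λ = -4 with multiplicity 5.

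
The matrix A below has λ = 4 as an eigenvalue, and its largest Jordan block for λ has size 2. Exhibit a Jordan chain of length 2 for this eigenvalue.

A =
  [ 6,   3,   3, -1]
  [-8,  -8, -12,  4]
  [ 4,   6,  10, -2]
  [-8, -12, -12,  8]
A Jordan chain for λ = 4 of length 2:
v_1 = (2, -8, 4, -8)ᵀ
v_2 = (1, 0, 0, 0)ᵀ

Let N = A − (4)·I. We want v_2 with N^2 v_2 = 0 but N^1 v_2 ≠ 0; then v_{j-1} := N · v_j for j = 2, …, 2.

Pick v_2 = (1, 0, 0, 0)ᵀ.
Then v_1 = N · v_2 = (2, -8, 4, -8)ᵀ.

Sanity check: (A − (4)·I) v_1 = (0, 0, 0, 0)ᵀ = 0. ✓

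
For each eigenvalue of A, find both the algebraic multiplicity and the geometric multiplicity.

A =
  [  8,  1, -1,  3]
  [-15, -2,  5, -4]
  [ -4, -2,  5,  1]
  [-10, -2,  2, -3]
λ = 1: alg = 2, geom = 1; λ = 3: alg = 2, geom = 1

Step 1 — factor the characteristic polynomial to read off the algebraic multiplicities:
  χ_A(x) = (x - 3)^2*(x - 1)^2

Step 2 — compute geometric multiplicities via the rank-nullity identity g(λ) = n − rank(A − λI):
  rank(A − (1)·I) = 3, so dim ker(A − (1)·I) = n − 3 = 1
  rank(A − (3)·I) = 3, so dim ker(A − (3)·I) = n − 3 = 1

Summary:
  λ = 1: algebraic multiplicity = 2, geometric multiplicity = 1
  λ = 3: algebraic multiplicity = 2, geometric multiplicity = 1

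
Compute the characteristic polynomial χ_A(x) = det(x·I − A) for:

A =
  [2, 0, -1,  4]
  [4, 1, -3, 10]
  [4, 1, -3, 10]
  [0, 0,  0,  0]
x^4

Expanding det(x·I − A) (e.g. by cofactor expansion or by noting that A is similar to its Jordan form J, which has the same characteristic polynomial as A) gives
  χ_A(x) = x^4
which factors as x^4. The eigenvalues (with algebraic multiplicities) are λ = 0 with multiplicity 4.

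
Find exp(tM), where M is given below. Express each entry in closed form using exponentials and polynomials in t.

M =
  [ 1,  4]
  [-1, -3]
e^{tM} =
  [2*t*exp(-t) + exp(-t), 4*t*exp(-t)]
  [-t*exp(-t), -2*t*exp(-t) + exp(-t)]

Strategy: write M = P · J · P⁻¹ where J is a Jordan canonical form, so e^{tM} = P · e^{tJ} · P⁻¹, and e^{tJ} can be computed block-by-block.

M has Jordan form
J =
  [-1,  1]
  [ 0, -1]
(up to reordering of blocks).

Per-block formulas:
  For a 2×2 Jordan block J_2(-1): exp(t · J_2(-1)) = e^(-1t)·(I + t·N), where N is the 2×2 nilpotent shift.

After assembling e^{tJ} and conjugating by P, we get:

e^{tM} =
  [2*t*exp(-t) + exp(-t), 4*t*exp(-t)]
  [-t*exp(-t), -2*t*exp(-t) + exp(-t)]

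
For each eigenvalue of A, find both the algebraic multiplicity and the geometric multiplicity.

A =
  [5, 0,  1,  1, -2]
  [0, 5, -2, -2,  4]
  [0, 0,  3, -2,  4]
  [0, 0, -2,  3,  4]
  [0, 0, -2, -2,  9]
λ = 5: alg = 5, geom = 4

Step 1 — factor the characteristic polynomial to read off the algebraic multiplicities:
  χ_A(x) = (x - 5)^5

Step 2 — compute geometric multiplicities via the rank-nullity identity g(λ) = n − rank(A − λI):
  rank(A − (5)·I) = 1, so dim ker(A − (5)·I) = n − 1 = 4

Summary:
  λ = 5: algebraic multiplicity = 5, geometric multiplicity = 4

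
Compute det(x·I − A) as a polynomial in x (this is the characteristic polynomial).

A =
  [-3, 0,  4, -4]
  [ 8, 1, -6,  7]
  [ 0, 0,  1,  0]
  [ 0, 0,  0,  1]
x^4 - 6*x^2 + 8*x - 3

Expanding det(x·I − A) (e.g. by cofactor expansion or by noting that A is similar to its Jordan form J, which has the same characteristic polynomial as A) gives
  χ_A(x) = x^4 - 6*x^2 + 8*x - 3
which factors as (x - 1)^3*(x + 3). The eigenvalues (with algebraic multiplicities) are λ = -3 with multiplicity 1, λ = 1 with multiplicity 3.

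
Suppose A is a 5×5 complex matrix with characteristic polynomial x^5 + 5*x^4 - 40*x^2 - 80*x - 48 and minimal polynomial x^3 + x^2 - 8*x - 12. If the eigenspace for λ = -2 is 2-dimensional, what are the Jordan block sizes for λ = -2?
Block sizes for λ = -2: [2, 2]

Step 1 — from the characteristic polynomial, algebraic multiplicity of λ = -2 is 4. From dim ker(A − (-2)·I) = 2, there are exactly 2 Jordan blocks for λ = -2.
Step 2 — from the minimal polynomial, the factor (x + 2)^2 tells us the largest block for λ = -2 has size 2.
Step 3 — with total size 4, 2 blocks, and largest block 2, the block sizes (in nonincreasing order) are [2, 2].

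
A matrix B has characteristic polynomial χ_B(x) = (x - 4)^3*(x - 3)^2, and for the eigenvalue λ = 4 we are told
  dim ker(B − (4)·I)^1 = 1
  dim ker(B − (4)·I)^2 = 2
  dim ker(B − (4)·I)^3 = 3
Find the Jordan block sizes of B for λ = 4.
Block sizes for λ = 4: [3]

From the dimensions of kernels of powers, the number of Jordan blocks of size at least j is d_j − d_{j−1} where d_j = dim ker(N^j) (with d_0 = 0). Computing the differences gives [1, 1, 1].
The number of blocks of size exactly k is (#blocks of size ≥ k) − (#blocks of size ≥ k + 1), so the partition is: 1 block(s) of size 3.
In nonincreasing order the block sizes are [3].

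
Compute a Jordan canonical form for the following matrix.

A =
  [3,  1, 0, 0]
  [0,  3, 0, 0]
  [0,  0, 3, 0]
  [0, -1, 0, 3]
J_2(3) ⊕ J_1(3) ⊕ J_1(3)

The characteristic polynomial is
  det(x·I − A) = x^4 - 12*x^3 + 54*x^2 - 108*x + 81 = (x - 3)^4

Eigenvalues and multiplicities (the geometric multiplicity of λ is n − rank(A − λI), which equals the number of Jordan blocks for λ):
  λ = 3: algebraic multiplicity = 4, geometric multiplicity = 3

Determining the block sizes for each eigenvalue:
  λ = 3: 3 blocks summing to 4 forces exactly one block of size 2 and the rest size 1 → block sizes [2, 1, 1]

Assembling the blocks gives a Jordan form
J =
  [3, 1, 0, 0]
  [0, 3, 0, 0]
  [0, 0, 3, 0]
  [0, 0, 0, 3]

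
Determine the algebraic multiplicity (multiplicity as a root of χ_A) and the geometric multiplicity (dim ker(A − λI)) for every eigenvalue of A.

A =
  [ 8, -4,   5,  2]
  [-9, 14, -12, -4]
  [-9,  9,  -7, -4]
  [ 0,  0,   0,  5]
λ = 5: alg = 4, geom = 2

Step 1 — factor the characteristic polynomial to read off the algebraic multiplicities:
  χ_A(x) = (x - 5)^4

Step 2 — compute geometric multiplicities via the rank-nullity identity g(λ) = n − rank(A − λI):
  rank(A − (5)·I) = 2, so dim ker(A − (5)·I) = n − 2 = 2

Summary:
  λ = 5: algebraic multiplicity = 4, geometric multiplicity = 2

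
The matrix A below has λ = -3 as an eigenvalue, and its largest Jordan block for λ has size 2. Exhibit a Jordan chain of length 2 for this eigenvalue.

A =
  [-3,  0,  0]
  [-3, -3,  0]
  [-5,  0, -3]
A Jordan chain for λ = -3 of length 2:
v_1 = (0, -3, -5)ᵀ
v_2 = (1, 0, 0)ᵀ

Let N = A − (-3)·I. We want v_2 with N^2 v_2 = 0 but N^1 v_2 ≠ 0; then v_{j-1} := N · v_j for j = 2, …, 2.

Pick v_2 = (1, 0, 0)ᵀ.
Then v_1 = N · v_2 = (0, -3, -5)ᵀ.

Sanity check: (A − (-3)·I) v_1 = (0, 0, 0)ᵀ = 0. ✓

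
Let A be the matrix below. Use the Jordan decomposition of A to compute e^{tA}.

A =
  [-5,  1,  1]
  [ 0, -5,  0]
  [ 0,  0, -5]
e^{tA} =
  [exp(-5*t), t*exp(-5*t), t*exp(-5*t)]
  [0, exp(-5*t), 0]
  [0, 0, exp(-5*t)]

Strategy: write A = P · J · P⁻¹ where J is a Jordan canonical form, so e^{tA} = P · e^{tJ} · P⁻¹, and e^{tJ} can be computed block-by-block.

A has Jordan form
J =
  [-5,  1,  0]
  [ 0, -5,  0]
  [ 0,  0, -5]
(up to reordering of blocks).

Per-block formulas:
  For a 1×1 block at λ = -5: exp(t · [-5]) = [e^(-5t)].
  For a 2×2 Jordan block J_2(-5): exp(t · J_2(-5)) = e^(-5t)·(I + t·N), where N is the 2×2 nilpotent shift.

After assembling e^{tJ} and conjugating by P, we get:

e^{tA} =
  [exp(-5*t), t*exp(-5*t), t*exp(-5*t)]
  [0, exp(-5*t), 0]
  [0, 0, exp(-5*t)]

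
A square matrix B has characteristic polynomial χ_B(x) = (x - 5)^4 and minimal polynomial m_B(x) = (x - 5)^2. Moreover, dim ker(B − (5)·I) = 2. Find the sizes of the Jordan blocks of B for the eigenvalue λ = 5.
Block sizes for λ = 5: [2, 2]

Step 1 — from the characteristic polynomial, algebraic multiplicity of λ = 5 is 4. From dim ker(B − (5)·I) = 2, there are exactly 2 Jordan blocks for λ = 5.
Step 2 — from the minimal polynomial, the factor (x − 5)^2 tells us the largest block for λ = 5 has size 2.
Step 3 — with total size 4, 2 blocks, and largest block 2, the block sizes (in nonincreasing order) are [2, 2].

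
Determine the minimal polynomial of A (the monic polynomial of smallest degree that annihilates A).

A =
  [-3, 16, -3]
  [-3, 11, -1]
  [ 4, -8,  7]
x^3 - 15*x^2 + 75*x - 125

The characteristic polynomial is χ_A(x) = (x - 5)^3, so the eigenvalues are known. The minimal polynomial is
  m_A(x) = Π_λ (x − λ)^{k_λ}
where k_λ is the size of the *largest* Jordan block for λ (equivalently, the smallest k with (A − λI)^k v = 0 for every generalised eigenvector v of λ).

  λ = 5: largest Jordan block has size 3, contributing (x − 5)^3

So m_A(x) = (x - 5)^3 = x^3 - 15*x^2 + 75*x - 125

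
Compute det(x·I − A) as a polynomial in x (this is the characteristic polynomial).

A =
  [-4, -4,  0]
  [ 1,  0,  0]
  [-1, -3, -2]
x^3 + 6*x^2 + 12*x + 8

Expanding det(x·I − A) (e.g. by cofactor expansion or by noting that A is similar to its Jordan form J, which has the same characteristic polynomial as A) gives
  χ_A(x) = x^3 + 6*x^2 + 12*x + 8
which factors as (x + 2)^3. The eigenvalues (with algebraic multiplicities) are λ = -2 with multiplicity 3.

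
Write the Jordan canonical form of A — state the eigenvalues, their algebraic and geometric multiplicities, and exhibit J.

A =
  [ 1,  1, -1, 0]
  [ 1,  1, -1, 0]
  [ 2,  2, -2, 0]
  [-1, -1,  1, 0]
J_2(0) ⊕ J_1(0) ⊕ J_1(0)

The characteristic polynomial is
  det(x·I − A) = x^4

Eigenvalues and multiplicities (the geometric multiplicity of λ is n − rank(A − λI), which equals the number of Jordan blocks for λ):
  λ = 0: algebraic multiplicity = 4, geometric multiplicity = 3

Determining the block sizes for each eigenvalue:
  λ = 0: 3 blocks summing to 4 forces exactly one block of size 2 and the rest size 1 → block sizes [2, 1, 1]

Assembling the blocks gives a Jordan form
J =
  [0, 1, 0, 0]
  [0, 0, 0, 0]
  [0, 0, 0, 0]
  [0, 0, 0, 0]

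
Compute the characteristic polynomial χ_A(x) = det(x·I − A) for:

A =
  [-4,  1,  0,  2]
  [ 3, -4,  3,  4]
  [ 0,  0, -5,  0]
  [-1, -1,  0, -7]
x^4 + 20*x^3 + 150*x^2 + 500*x + 625

Expanding det(x·I − A) (e.g. by cofactor expansion or by noting that A is similar to its Jordan form J, which has the same characteristic polynomial as A) gives
  χ_A(x) = x^4 + 20*x^3 + 150*x^2 + 500*x + 625
which factors as (x + 5)^4. The eigenvalues (with algebraic multiplicities) are λ = -5 with multiplicity 4.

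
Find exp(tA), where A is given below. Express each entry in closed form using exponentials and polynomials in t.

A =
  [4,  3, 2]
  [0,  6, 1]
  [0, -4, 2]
e^{tA} =
  [exp(4*t), -t^2*exp(4*t) + 3*t*exp(4*t), -t^2*exp(4*t)/2 + 2*t*exp(4*t)]
  [0, 2*t*exp(4*t) + exp(4*t), t*exp(4*t)]
  [0, -4*t*exp(4*t), -2*t*exp(4*t) + exp(4*t)]

Strategy: write A = P · J · P⁻¹ where J is a Jordan canonical form, so e^{tA} = P · e^{tJ} · P⁻¹, and e^{tJ} can be computed block-by-block.

A has Jordan form
J =
  [4, 1, 0]
  [0, 4, 1]
  [0, 0, 4]
(up to reordering of blocks).

Per-block formulas:
  For a 3×3 Jordan block J_3(4): exp(t · J_3(4)) = e^(4t)·(I + t·N + (t^2/2)·N^2), where N is the 3×3 nilpotent shift.

After assembling e^{tJ} and conjugating by P, we get:

e^{tA} =
  [exp(4*t), -t^2*exp(4*t) + 3*t*exp(4*t), -t^2*exp(4*t)/2 + 2*t*exp(4*t)]
  [0, 2*t*exp(4*t) + exp(4*t), t*exp(4*t)]
  [0, -4*t*exp(4*t), -2*t*exp(4*t) + exp(4*t)]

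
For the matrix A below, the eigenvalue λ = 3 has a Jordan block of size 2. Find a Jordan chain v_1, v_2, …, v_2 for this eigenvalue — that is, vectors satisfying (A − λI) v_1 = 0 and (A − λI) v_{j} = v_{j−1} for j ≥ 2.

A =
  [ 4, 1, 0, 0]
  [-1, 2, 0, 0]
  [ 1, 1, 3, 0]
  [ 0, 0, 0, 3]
A Jordan chain for λ = 3 of length 2:
v_1 = (1, -1, 1, 0)ᵀ
v_2 = (1, 0, 0, 0)ᵀ

Let N = A − (3)·I. We want v_2 with N^2 v_2 = 0 but N^1 v_2 ≠ 0; then v_{j-1} := N · v_j for j = 2, …, 2.

Pick v_2 = (1, 0, 0, 0)ᵀ.
Then v_1 = N · v_2 = (1, -1, 1, 0)ᵀ.

Sanity check: (A − (3)·I) v_1 = (0, 0, 0, 0)ᵀ = 0. ✓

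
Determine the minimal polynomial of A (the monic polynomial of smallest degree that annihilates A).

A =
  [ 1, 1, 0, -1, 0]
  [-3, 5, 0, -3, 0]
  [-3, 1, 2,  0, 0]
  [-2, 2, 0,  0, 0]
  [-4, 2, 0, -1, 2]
x^2 - 4*x + 4

The characteristic polynomial is χ_A(x) = (x - 2)^5, so the eigenvalues are known. The minimal polynomial is
  m_A(x) = Π_λ (x − λ)^{k_λ}
where k_λ is the size of the *largest* Jordan block for λ (equivalently, the smallest k with (A − λI)^k v = 0 for every generalised eigenvector v of λ).

  λ = 2: largest Jordan block has size 2, contributing (x − 2)^2

So m_A(x) = (x - 2)^2 = x^2 - 4*x + 4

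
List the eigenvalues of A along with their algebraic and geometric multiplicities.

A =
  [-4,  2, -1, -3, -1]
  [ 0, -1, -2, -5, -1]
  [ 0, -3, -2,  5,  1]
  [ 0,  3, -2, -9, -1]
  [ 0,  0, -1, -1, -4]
λ = -4: alg = 5, geom = 2

Step 1 — factor the characteristic polynomial to read off the algebraic multiplicities:
  χ_A(x) = (x + 4)^5

Step 2 — compute geometric multiplicities via the rank-nullity identity g(λ) = n − rank(A − λI):
  rank(A − (-4)·I) = 3, so dim ker(A − (-4)·I) = n − 3 = 2

Summary:
  λ = -4: algebraic multiplicity = 5, geometric multiplicity = 2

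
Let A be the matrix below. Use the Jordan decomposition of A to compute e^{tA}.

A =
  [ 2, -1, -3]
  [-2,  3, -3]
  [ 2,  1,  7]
e^{tA} =
  [-2*t*exp(4*t) + exp(4*t), -t*exp(4*t), -3*t*exp(4*t)]
  [-2*t*exp(4*t), -t*exp(4*t) + exp(4*t), -3*t*exp(4*t)]
  [2*t*exp(4*t), t*exp(4*t), 3*t*exp(4*t) + exp(4*t)]

Strategy: write A = P · J · P⁻¹ where J is a Jordan canonical form, so e^{tA} = P · e^{tJ} · P⁻¹, and e^{tJ} can be computed block-by-block.

A has Jordan form
J =
  [4, 1, 0]
  [0, 4, 0]
  [0, 0, 4]
(up to reordering of blocks).

Per-block formulas:
  For a 1×1 block at λ = 4: exp(t · [4]) = [e^(4t)].
  For a 2×2 Jordan block J_2(4): exp(t · J_2(4)) = e^(4t)·(I + t·N), where N is the 2×2 nilpotent shift.

After assembling e^{tJ} and conjugating by P, we get:

e^{tA} =
  [-2*t*exp(4*t) + exp(4*t), -t*exp(4*t), -3*t*exp(4*t)]
  [-2*t*exp(4*t), -t*exp(4*t) + exp(4*t), -3*t*exp(4*t)]
  [2*t*exp(4*t), t*exp(4*t), 3*t*exp(4*t) + exp(4*t)]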